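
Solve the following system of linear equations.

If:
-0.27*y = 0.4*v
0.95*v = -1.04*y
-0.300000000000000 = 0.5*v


Then:
No Solution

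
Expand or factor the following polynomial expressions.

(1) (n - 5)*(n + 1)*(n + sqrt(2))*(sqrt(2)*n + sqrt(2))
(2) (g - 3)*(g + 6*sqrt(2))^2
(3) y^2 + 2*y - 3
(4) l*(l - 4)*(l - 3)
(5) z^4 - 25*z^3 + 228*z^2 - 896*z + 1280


(1) = sqrt(2)*n^4 - 3*sqrt(2)*n^3 + 2*n^3 - 9*sqrt(2)*n^2 - 6*n^2 - 18*n - 5*sqrt(2)*n - 10
(2) = g^3 - 3*g^2 + 12*sqrt(2)*g^2 - 36*sqrt(2)*g + 72*g - 216
(3) = (y - 1)*(y + 3)
(4) = l^3 - 7*l^2 + 12*l
(5) = (z - 8)^2*(z - 5)*(z - 4)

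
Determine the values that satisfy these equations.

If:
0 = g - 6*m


Then:
g = 6*m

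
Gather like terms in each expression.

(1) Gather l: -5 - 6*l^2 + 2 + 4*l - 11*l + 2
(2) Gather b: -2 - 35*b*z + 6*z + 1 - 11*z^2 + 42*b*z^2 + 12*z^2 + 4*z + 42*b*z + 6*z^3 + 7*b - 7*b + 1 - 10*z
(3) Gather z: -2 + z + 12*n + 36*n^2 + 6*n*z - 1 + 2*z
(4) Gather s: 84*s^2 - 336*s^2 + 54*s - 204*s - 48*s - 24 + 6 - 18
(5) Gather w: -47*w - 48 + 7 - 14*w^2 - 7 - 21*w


(1) = -6*l^2 - 7*l - 1
(2) = b*(42*z^2 + 7*z) + 6*z^3 + z^2
(3) = 36*n^2 + 12*n + z*(6*n + 3) - 3
(4) = -252*s^2 - 198*s - 36
(5) = -14*w^2 - 68*w - 48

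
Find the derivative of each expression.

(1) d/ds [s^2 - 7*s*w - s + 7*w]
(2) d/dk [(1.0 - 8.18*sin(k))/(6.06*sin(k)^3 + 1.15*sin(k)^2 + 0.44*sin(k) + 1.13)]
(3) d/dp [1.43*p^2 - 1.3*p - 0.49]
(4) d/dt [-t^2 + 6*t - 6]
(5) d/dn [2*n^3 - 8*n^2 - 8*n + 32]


(1) = 2*s - 7*w - 1
(2) = (99.1416*sin(k)^3 - 8.773*sin(k)^2 - 2.3*sin(k) - 9.6834)*cos(k)/(36.7236*sin(k)^6 + 13.938*sin(k)^5 + 6.6553*sin(k)^4 + 14.7076*sin(k)^3 + 2.7926*sin(k)^2 + 0.9944*sin(k) + 1.2769)
(3) = 2.86*p - 1.3
(4) = 6 - 2*t
(5) = 6*n^2 - 16*n - 8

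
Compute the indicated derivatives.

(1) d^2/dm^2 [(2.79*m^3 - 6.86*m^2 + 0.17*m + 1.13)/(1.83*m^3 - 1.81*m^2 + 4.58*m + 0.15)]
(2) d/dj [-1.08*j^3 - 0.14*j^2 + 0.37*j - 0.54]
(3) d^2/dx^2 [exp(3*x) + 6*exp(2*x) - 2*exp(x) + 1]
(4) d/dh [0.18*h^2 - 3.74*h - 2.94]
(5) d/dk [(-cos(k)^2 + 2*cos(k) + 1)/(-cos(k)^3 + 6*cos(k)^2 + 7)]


(1) = (-27.464274*m^6 - 136.888758*m^5 + 377.820702*m^4 - 30.43198*m^3 + 78.80331*m^2 - 57.412374*m + 47.477974)/(6.128487*m^9 - 18.184527*m^8 + 63.999675*m^7 - 95.44474*m^6 + 157.19298*m^5 - 104.884347*m^4 + 88.734617*m^3 + 9.317205*m^2 + 0.30915*m + 0.003375)
(2) = -3.24*j^2 - 0.28*j + 0.37
(3) = (9*exp(2*x) + 24*exp(x) - 2)*exp(x)
(4) = 0.36*h - 3.74
(5) = ((1 - cos(k)^2)^2 + 11*cos(k)^2 + 23*cos(k) - cos(3*k) - 15)*sin(k)/(-cos(k)^3 + 6*cos(k)^2 + 7)^2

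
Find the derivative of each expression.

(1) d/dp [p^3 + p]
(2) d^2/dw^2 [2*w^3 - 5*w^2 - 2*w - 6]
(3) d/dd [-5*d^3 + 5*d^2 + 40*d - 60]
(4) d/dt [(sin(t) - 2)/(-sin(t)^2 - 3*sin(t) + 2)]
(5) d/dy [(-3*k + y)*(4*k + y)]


(1) = 3*p^2 + 1
(2) = 12*w - 10
(3) = -15*d^2 + 10*d + 40
(4) = (sin(t)^2 - 4*sin(t) - 4)*cos(t)/(sin(t)^2 + 3*sin(t) - 2)^2
(5) = k + 2*y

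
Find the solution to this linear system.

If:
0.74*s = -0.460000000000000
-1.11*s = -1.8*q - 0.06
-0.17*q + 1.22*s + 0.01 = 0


Then:
No Solution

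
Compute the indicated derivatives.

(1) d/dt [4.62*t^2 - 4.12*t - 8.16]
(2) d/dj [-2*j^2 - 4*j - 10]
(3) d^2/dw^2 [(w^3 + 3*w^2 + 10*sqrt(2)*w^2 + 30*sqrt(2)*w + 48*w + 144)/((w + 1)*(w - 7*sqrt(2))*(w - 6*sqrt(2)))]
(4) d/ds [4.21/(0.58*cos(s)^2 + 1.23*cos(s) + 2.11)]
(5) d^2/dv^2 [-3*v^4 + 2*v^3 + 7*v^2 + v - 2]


(1) = 9.24*t - 4.12
(2) = -4*j - 4
(3) = 2*(2*w^6 + 23*sqrt(2)*w^6 - 108*w^5 + 129*sqrt(2)*w^5 - 4185*sqrt(2)*w^4 - 1812*w^4 - 15827*sqrt(2)*w^3 + 38992*w^3 - 27936*sqrt(2)*w^2 + 244476*w^2 - 327672*sqrt(2)*w + 351648*w - 245952*sqrt(2) + 800640)/(w^9 - 39*sqrt(2)*w^8 + 3*w^8 - 117*sqrt(2)*w^7 + 1269*w^7 - 11063*sqrt(2)*w^6 + 3799*w^6 - 32877*sqrt(2)*w^5 + 110142*w^5 - 308022*sqrt(2)*w^4 + 320298*w^4 - 836498*sqrt(2)*w^3 + 911736*w^3 - 825552*sqrt(2)*w^2 + 1884456*w^2 - 275184*sqrt(2)*w + 1778112*w + 592704)
(4) = (4.8836*cos(s) + 5.1783)*sin(s)/(0.58*cos(s)^2 + 1.23*cos(s) + 2.11)^2
(5) = -36*v^2 + 12*v + 14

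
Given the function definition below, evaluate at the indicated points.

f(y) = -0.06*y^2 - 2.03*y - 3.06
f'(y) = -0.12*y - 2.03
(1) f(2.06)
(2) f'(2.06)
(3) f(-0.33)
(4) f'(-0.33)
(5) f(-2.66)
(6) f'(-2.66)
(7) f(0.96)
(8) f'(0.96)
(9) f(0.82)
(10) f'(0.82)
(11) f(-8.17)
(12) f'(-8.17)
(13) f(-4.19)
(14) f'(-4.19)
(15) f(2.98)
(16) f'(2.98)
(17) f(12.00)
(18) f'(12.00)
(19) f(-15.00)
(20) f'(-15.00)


(1) = -7.50
(2) = -2.28
(3) = -2.40
(4) = -1.99
(5) = 1.92
(6) = -1.71
(7) = -5.06
(8) = -2.15
(9) = -4.76
(10) = -2.13
(11) = 9.52
(12) = -1.05
(13) = 4.39
(14) = -1.53
(15) = -9.64
(16) = -2.39
(17) = -36.06
(18) = -3.47
(19) = 13.89
(20) = -0.23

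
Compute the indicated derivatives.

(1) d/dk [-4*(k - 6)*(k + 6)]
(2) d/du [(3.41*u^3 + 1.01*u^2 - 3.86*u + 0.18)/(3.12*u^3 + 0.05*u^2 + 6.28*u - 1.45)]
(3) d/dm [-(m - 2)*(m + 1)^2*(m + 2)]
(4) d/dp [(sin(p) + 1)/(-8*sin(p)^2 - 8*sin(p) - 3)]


(1) = -8*k
(2) = (-2.9807*u^4 + 66.916*u^3 - 9.9825*u^2 - 2.947*u + 4.4666)/(9.7344*u^6 + 0.312*u^5 + 39.1897*u^4 - 8.42*u^3 + 39.2934*u^2 - 18.212*u + 2.1025)
(3) = -4*m^3 - 6*m^2 + 6*m + 8
(4) = (8*sin(p)^2 + 16*sin(p) + 5)*cos(p)/(8*sin(p)^2 + 8*sin(p) + 3)^2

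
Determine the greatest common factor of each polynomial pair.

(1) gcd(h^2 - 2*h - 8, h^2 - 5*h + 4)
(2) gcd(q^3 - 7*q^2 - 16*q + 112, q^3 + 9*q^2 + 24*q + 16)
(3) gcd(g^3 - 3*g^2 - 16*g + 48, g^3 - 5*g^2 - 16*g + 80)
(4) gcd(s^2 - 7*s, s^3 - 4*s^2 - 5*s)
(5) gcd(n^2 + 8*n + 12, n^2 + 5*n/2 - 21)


(1) = h - 4
(2) = q + 4
(3) = g^2 - 16
(4) = s
(5) = gcd((n + 2)*(n + 6), (n - 7/2)*(n + 6)) = n + 6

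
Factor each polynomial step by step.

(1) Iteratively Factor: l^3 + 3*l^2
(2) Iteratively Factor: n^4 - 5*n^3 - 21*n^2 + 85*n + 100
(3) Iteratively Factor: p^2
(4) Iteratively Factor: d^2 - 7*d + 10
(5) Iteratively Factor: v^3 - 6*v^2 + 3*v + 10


(1) = (l)*(l^2 + 3*l) = l^2*(l + 3)
(2) = (n + 4)*(n^3 - 9*n^2 + 15*n + 25) = (n - 5)*(n + 4)*(n^2 - 4*n - 5) = (n - 5)^2*(n + 4)*(n + 1)
(3) = (p)*(p)
(4) = (d - 5)*(d - 2)
(5) = (v - 5)*(v^2 - v - 2) = (v - 5)*(v + 1)*(v - 2)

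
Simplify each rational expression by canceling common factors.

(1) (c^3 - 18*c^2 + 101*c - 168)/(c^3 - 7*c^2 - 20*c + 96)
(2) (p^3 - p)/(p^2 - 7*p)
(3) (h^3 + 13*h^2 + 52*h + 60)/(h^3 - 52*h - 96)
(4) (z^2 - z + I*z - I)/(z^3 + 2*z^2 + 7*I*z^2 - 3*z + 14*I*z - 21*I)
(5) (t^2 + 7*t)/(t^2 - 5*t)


(1) = (c - 7)/(c + 4)
(2) = (p^2 - 1)/(p - 7)
(3) = (h + 5)/(h - 8)
(4) = (z + I)/(z^2 + z*(3 + 7*I) + 21*I)
(5) = (t + 7)/(t - 5)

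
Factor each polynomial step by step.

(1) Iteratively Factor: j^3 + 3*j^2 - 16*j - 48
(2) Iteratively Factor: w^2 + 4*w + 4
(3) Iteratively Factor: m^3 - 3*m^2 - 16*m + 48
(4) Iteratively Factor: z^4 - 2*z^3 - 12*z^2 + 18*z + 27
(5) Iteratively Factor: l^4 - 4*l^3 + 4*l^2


(1) = (j + 3)*(j^2 - 16) = (j - 4)*(j + 3)*(j + 4)
(2) = (w + 2)*(w + 2)
(3) = (m - 3)*(m^2 - 16) = (m - 3)*(m + 4)*(m - 4)
(4) = (z + 1)*(z^3 - 3*z^2 - 9*z + 27) = (z + 1)*(z + 3)*(z^2 - 6*z + 9) = (z - 3)*(z + 1)*(z + 3)*(z - 3)
(5) = (l)*(l^3 - 4*l^2 + 4*l) = l^2*(l^2 - 4*l + 4) = l^2*(l - 2)*(l - 2)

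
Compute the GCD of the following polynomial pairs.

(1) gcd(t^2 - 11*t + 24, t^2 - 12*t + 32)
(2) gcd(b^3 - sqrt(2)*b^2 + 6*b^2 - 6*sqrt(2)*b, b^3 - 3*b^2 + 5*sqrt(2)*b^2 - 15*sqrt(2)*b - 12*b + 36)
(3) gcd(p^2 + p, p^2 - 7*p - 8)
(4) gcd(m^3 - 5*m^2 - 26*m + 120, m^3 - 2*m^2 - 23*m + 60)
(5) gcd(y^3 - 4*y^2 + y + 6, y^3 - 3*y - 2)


(1) = t - 8
(2) = b - sqrt(2)
(3) = gcd(p*(p + 1), (p - 8)*(p + 1)) = p + 1
(4) = gcd((m - 6)*(m - 4)*(m + 5), (m - 4)*(m - 3)*(m + 5)) = m^2 + m - 20
(5) = y^2 - y - 2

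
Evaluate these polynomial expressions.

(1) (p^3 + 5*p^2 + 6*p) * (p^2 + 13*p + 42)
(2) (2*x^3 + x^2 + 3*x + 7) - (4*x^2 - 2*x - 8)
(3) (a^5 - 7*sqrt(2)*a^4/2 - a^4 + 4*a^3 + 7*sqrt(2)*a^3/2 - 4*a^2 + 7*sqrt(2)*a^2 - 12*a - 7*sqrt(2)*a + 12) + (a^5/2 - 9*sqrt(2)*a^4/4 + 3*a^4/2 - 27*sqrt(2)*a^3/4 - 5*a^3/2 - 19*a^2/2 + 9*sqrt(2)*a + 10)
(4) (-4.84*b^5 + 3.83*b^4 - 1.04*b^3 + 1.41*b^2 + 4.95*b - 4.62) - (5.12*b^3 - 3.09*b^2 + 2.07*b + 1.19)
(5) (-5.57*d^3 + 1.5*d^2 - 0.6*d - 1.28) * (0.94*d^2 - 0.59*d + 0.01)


(1) = p^5 + 18*p^4 + 113*p^3 + 288*p^2 + 252*p
(2) = 2*x^3 - 3*x^2 + 5*x + 15
(3) = 3*a^5/2 - 23*sqrt(2)*a^4/4 + a^4/2 - 13*sqrt(2)*a^3/4 + 3*a^3/2 - 27*a^2/2 + 7*sqrt(2)*a^2 - 12*a + 2*sqrt(2)*a + 22
(4) = -4.84*b^5 + 3.83*b^4 - 6.16*b^3 + 4.5*b^2 + 2.88*b - 5.81
(5) = -5.2358*d^5 + 4.6963*d^4 - 1.5047*d^3 - 0.8342*d^2 + 0.7492*d - 0.0128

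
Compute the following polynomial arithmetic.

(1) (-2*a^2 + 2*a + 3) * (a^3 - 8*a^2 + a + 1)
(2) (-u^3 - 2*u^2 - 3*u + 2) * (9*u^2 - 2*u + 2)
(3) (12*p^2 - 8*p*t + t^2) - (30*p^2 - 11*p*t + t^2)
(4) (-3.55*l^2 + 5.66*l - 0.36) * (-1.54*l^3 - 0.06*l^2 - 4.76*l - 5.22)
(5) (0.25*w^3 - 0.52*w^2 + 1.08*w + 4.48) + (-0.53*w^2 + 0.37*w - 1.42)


(1) = -2*a^5 + 18*a^4 - 15*a^3 - 24*a^2 + 5*a + 3
(2) = -9*u^5 - 16*u^4 - 25*u^3 + 20*u^2 - 10*u + 4
(3) = -18*p^2 + 3*p*t
(4) = 5.467*l^5 - 8.5034*l^4 + 17.1128*l^3 - 8.389*l^2 - 27.8316*l + 1.8792
(5) = 0.25*w^3 - 1.05*w^2 + 1.45*w + 3.06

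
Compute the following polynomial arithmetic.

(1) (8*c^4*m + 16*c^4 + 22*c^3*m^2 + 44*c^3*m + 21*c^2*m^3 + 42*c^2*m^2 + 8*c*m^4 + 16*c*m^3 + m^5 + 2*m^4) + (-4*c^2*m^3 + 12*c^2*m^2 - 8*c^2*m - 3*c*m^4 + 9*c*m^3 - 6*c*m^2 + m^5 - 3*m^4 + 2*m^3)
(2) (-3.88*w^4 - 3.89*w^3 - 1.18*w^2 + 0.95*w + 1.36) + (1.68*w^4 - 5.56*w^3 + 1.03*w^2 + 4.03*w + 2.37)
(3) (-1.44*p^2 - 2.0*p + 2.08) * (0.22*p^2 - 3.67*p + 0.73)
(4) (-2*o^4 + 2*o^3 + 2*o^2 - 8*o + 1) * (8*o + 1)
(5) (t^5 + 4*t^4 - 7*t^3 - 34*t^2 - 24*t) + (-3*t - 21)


(1) = 8*c^4*m + 16*c^4 + 22*c^3*m^2 + 44*c^3*m + 17*c^2*m^3 + 54*c^2*m^2 - 8*c^2*m + 5*c*m^4 + 25*c*m^3 - 6*c*m^2 + 2*m^5 - m^4 + 2*m^3
(2) = -2.2*w^4 - 9.45*w^3 - 0.15*w^2 + 4.98*w + 3.73
(3) = -0.3168*p^4 + 4.8448*p^3 + 6.7464*p^2 - 9.0936*p + 1.5184
(4) = -16*o^5 + 14*o^4 + 18*o^3 - 62*o^2 + 1
(5) = t^5 + 4*t^4 - 7*t^3 - 34*t^2 - 27*t - 21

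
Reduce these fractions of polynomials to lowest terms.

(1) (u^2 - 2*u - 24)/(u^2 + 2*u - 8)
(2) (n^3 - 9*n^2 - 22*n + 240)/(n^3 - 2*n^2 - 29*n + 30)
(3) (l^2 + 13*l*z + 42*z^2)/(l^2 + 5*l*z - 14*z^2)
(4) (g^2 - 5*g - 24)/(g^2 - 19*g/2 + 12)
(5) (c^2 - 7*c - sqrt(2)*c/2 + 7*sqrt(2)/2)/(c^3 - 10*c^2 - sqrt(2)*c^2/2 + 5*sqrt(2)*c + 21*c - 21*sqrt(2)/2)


(1) = (u - 6)/(u - 2)
(2) = (n - 8)/(n - 1)
(3) = (-l - 6*z)/(-l + 2*z)
(4) = (2*g + 6)/(2*g - 3)
(5) = 4/(4*c - 12)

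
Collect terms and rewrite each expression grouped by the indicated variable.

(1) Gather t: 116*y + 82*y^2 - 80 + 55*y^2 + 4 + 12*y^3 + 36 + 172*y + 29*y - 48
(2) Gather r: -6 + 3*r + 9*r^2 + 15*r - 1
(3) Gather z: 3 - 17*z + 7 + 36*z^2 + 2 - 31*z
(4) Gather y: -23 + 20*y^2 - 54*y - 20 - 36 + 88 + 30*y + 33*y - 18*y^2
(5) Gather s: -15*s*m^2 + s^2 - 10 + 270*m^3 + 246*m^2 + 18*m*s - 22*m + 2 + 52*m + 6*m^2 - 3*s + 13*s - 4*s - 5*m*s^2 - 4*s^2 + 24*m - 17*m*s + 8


(1) = 12*y^3 + 137*y^2 + 317*y - 88
(2) = 9*r^2 + 18*r - 7
(3) = 36*z^2 - 48*z + 12
(4) = 2*y^2 + 9*y + 9
(5) = 270*m^3 + 252*m^2 + 54*m + s^2*(-5*m - 3) + s*(-15*m^2 + m + 6)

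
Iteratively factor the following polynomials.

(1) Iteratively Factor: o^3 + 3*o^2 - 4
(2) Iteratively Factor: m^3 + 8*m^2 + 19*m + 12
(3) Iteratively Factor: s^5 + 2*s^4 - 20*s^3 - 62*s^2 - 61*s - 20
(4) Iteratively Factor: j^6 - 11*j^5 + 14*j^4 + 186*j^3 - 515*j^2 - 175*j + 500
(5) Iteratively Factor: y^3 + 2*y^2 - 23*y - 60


(1) = (o + 2)*(o^2 + o - 2) = (o + 2)^2*(o - 1)
(2) = (m + 4)*(m^2 + 4*m + 3) = (m + 1)*(m + 4)*(m + 3)
(3) = (s - 5)*(s^4 + 7*s^3 + 15*s^2 + 13*s + 4) = (s - 5)*(s + 4)*(s^3 + 3*s^2 + 3*s + 1) = (s - 5)*(s + 1)*(s + 4)*(s^2 + 2*s + 1) = (s - 5)*(s + 1)^2*(s + 4)*(s + 1)
(4) = (j + 4)*(j^5 - 15*j^4 + 74*j^3 - 110*j^2 - 75*j + 125) = (j - 5)*(j + 4)*(j^4 - 10*j^3 + 24*j^2 + 10*j - 25) = (j - 5)^2*(j + 4)*(j^3 - 5*j^2 - j + 5) = (j - 5)^2*(j - 1)*(j + 4)*(j^2 - 4*j - 5) = (j - 5)^2*(j - 1)*(j + 1)*(j + 4)*(j - 5)
(5) = (y + 4)*(y^2 - 2*y - 15) = (y - 5)*(y + 4)*(y + 3)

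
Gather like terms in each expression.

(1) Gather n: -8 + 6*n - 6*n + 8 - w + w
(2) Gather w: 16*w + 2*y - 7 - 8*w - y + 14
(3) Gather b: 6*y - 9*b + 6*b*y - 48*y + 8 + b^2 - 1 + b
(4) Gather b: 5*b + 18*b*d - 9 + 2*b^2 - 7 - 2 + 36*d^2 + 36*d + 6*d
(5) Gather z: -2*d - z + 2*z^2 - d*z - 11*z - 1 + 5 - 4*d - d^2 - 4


(1) = 0
(2) = 8*w + y + 7
(3) = b^2 + b*(6*y - 8) - 42*y + 7
(4) = 2*b^2 + b*(18*d + 5) + 36*d^2 + 42*d - 18
(5) = -d^2 - 6*d + 2*z^2 + z*(-d - 12)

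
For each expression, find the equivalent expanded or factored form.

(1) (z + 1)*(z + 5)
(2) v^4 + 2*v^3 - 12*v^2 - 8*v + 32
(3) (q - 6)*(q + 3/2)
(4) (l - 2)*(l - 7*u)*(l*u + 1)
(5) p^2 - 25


(1) = z^2 + 6*z + 5
(2) = (v - 2)^2*(v + 2)*(v + 4)
(3) = q^2 - 9*q/2 - 9
(4) = l^3*u - 7*l^2*u^2 - 2*l^2*u + l^2 + 14*l*u^2 - 7*l*u - 2*l + 14*u
(5) = (p - 5)*(p + 5)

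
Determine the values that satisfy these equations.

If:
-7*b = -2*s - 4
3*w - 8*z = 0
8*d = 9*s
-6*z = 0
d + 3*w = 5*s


Then:
b = 4/7
d = 0
s = 0
w = 0
z = 0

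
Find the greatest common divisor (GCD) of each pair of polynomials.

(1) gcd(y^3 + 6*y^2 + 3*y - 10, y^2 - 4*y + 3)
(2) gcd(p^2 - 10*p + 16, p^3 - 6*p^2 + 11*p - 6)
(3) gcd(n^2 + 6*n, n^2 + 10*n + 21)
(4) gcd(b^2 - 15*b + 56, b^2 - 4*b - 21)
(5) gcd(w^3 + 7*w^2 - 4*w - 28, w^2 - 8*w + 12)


(1) = gcd((y - 1)*(y + 2)*(y + 5), (y - 3)*(y - 1)) = y - 1
(2) = p - 2
(3) = gcd(n*(n + 6), (n + 3)*(n + 7)) = 1
(4) = gcd((b - 8)*(b - 7), (b - 7)*(b + 3)) = b - 7
(5) = gcd((w - 2)*(w + 2)*(w + 7), (w - 6)*(w - 2)) = w - 2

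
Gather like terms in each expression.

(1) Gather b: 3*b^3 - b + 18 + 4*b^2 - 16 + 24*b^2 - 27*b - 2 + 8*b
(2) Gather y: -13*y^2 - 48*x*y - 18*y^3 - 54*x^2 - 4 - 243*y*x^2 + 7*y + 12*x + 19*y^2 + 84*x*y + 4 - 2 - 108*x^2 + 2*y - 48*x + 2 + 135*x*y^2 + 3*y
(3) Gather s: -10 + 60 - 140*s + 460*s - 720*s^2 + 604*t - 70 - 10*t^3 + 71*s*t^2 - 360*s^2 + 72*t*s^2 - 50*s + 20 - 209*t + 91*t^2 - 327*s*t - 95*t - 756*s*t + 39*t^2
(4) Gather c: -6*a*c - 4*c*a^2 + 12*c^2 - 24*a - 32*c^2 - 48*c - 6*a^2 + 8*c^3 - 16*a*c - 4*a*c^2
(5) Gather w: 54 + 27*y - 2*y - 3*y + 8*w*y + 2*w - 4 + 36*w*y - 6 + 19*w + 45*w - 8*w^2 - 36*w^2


(1) = 3*b^3 + 28*b^2 - 20*b
(2) = -162*x^2 - 36*x - 18*y^3 + y^2*(135*x + 6) + y*(-243*x^2 + 36*x + 12)
(3) = s^2*(72*t - 1080) + s*(71*t^2 - 1083*t + 270) - 10*t^3 + 130*t^2 + 300*t
(4) = -6*a^2 - 24*a + 8*c^3 + c^2*(-4*a - 20) + c*(-4*a^2 - 22*a - 48)
(5) = -44*w^2 + w*(44*y + 66) + 22*y + 44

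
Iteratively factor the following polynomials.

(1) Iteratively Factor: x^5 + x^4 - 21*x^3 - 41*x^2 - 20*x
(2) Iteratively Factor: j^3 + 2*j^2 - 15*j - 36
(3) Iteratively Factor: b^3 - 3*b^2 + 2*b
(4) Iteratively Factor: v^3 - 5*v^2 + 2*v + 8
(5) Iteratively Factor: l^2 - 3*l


(1) = (x)*(x^4 + x^3 - 21*x^2 - 41*x - 20) = x*(x + 1)*(x^3 - 21*x - 20) = x*(x + 1)^2*(x^2 - x - 20) = x*(x + 1)^2*(x + 4)*(x - 5)
(2) = (j + 3)*(j^2 - j - 12) = (j + 3)^2*(j - 4)
(3) = (b - 1)*(b^2 - 2*b) = (b - 2)*(b - 1)*(b)
(4) = (v + 1)*(v^2 - 6*v + 8) = (v - 4)*(v + 1)*(v - 2)
(5) = (l - 3)*(l)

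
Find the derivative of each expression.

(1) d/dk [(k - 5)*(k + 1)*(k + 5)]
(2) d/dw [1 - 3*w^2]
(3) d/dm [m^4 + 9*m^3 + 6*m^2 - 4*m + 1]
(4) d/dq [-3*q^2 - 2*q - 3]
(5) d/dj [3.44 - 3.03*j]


(1) = 3*k^2 + 2*k - 25
(2) = -6*w
(3) = 4*m^3 + 27*m^2 + 12*m - 4
(4) = -6*q - 2
(5) = -3.03000000000000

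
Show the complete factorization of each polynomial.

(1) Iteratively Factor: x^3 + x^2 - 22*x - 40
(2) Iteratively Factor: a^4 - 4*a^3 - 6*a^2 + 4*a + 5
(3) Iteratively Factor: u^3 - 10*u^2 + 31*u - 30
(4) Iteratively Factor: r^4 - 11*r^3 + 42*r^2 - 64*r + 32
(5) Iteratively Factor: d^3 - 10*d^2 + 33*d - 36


(1) = (x + 2)*(x^2 - x - 20) = (x + 2)*(x + 4)*(x - 5)
(2) = (a + 1)*(a^3 - 5*a^2 - a + 5) = (a + 1)^2*(a^2 - 6*a + 5) = (a - 1)*(a + 1)^2*(a - 5)
(3) = (u - 3)*(u^2 - 7*u + 10) = (u - 3)*(u - 2)*(u - 5)
(4) = (r - 4)*(r^3 - 7*r^2 + 14*r - 8) = (r - 4)*(r - 2)*(r^2 - 5*r + 4) = (r - 4)^2*(r - 2)*(r - 1)
(5) = (d - 3)*(d^2 - 7*d + 12) = (d - 3)^2*(d - 4)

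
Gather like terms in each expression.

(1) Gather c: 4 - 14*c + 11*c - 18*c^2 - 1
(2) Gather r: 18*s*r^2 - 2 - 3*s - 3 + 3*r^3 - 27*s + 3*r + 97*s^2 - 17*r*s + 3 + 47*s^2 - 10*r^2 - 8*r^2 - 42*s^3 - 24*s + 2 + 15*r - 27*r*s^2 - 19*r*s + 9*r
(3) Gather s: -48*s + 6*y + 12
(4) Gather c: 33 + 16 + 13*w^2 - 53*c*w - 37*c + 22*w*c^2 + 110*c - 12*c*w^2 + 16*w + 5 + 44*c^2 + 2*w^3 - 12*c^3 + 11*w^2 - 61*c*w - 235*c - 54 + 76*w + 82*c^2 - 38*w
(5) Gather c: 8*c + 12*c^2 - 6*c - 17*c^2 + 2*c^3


(1) = -18*c^2 - 3*c + 3
(2) = 3*r^3 + r^2*(18*s - 18) + r*(-27*s^2 - 36*s + 27) - 42*s^3 + 144*s^2 - 54*s
(3) = -48*s + 6*y + 12
(4) = -12*c^3 + c^2*(22*w + 126) + c*(-12*w^2 - 114*w - 162) + 2*w^3 + 24*w^2 + 54*w
(5) = 2*c^3 - 5*c^2 + 2*c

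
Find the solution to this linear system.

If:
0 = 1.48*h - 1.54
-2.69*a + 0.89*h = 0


Then:
a = 0.34
h = 1.04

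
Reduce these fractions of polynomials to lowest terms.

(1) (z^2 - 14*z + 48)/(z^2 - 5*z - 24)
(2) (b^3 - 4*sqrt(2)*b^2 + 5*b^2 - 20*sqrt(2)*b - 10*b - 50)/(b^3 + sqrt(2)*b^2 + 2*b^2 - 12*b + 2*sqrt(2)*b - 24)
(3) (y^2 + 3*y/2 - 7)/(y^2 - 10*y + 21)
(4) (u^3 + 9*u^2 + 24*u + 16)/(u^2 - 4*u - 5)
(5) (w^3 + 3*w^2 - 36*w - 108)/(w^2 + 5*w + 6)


(1) = (z - 6)/(z + 3)
(2) = (b^3 + b^2*(5 - 4*sqrt(2)) + b*(-20*sqrt(2) - 10) - 50)/(b^3 + b^2*(sqrt(2) + 2) + b*(-12 + 2*sqrt(2)) - 24)
(3) = (2*y^2 + 3*y - 14)/(2*y^2 - 20*y + 42)
(4) = (u^2 + 8*u + 16)/(u - 5)
(5) = (w^2 - 36)/(w + 2)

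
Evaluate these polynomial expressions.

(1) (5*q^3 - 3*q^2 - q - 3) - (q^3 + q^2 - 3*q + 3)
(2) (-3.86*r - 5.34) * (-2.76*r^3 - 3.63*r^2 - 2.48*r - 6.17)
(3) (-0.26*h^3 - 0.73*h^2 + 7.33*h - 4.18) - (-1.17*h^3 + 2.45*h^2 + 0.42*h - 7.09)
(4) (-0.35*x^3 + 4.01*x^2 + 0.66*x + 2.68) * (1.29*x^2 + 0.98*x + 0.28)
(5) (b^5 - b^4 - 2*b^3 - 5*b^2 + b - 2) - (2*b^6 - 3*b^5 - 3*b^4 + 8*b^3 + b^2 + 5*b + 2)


(1) = 4*q^3 - 4*q^2 + 2*q - 6
(2) = 10.6536*r^4 + 28.7502*r^3 + 28.957*r^2 + 37.0594*r + 32.9478
(3) = 0.91*h^3 - 3.18*h^2 + 6.91*h + 2.91
(4) = -0.4515*x^5 + 4.8299*x^4 + 4.6832*x^3 + 5.2268*x^2 + 2.8112*x + 0.7504
(5) = -2*b^6 + 4*b^5 + 2*b^4 - 10*b^3 - 6*b^2 - 4*b - 4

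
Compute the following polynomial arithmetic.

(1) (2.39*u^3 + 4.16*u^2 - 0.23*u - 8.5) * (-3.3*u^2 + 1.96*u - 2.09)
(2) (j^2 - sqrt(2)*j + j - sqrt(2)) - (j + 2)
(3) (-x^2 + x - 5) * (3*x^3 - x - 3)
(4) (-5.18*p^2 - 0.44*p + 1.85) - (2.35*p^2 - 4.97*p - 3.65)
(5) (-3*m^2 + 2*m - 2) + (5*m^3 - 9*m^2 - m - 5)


(1) = -7.887*u^5 - 9.0436*u^4 + 3.9175*u^3 + 18.9048*u^2 - 16.1793*u + 17.765
(2) = j^2 - sqrt(2)*j - 2 - sqrt(2)
(3) = -3*x^5 + 3*x^4 - 14*x^3 + 2*x^2 + 2*x + 15
(4) = -7.53*p^2 + 4.53*p + 5.5
(5) = 5*m^3 - 12*m^2 + m - 7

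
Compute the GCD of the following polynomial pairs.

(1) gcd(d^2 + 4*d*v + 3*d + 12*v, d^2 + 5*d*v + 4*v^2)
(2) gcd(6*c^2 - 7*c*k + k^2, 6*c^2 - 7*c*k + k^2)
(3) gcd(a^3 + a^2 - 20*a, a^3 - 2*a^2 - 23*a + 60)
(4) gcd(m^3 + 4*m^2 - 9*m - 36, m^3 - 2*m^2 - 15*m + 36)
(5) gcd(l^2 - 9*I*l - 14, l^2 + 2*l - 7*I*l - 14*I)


(1) = gcd((d + 3)*(d + 4*v), (d + v)*(d + 4*v)) = d + 4*v
(2) = 6*c^2 - 7*c*k + k^2
(3) = a^2 + a - 20
(4) = m^2 + m - 12
(5) = gcd((l - 7*I)*(l - 2*I), (l + 2)*(l - 7*I)) = l - 7*I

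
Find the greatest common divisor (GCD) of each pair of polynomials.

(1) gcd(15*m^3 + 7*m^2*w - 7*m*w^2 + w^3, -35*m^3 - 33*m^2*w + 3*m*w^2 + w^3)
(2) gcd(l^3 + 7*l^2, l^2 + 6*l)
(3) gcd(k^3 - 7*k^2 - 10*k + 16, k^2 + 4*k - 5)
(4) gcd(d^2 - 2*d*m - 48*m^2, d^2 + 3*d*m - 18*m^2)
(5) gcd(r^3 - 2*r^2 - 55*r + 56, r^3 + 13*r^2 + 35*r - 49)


(1) = -5*m^2 - 4*m*w + w^2
(2) = gcd(l^2*(l + 7), l*(l + 6)) = l
(3) = gcd((k - 8)*(k - 1)*(k + 2), (k - 1)*(k + 5)) = k - 1
(4) = gcd((d - 8*m)*(d + 6*m), (d - 3*m)*(d + 6*m)) = d + 6*m
(5) = gcd((r - 8)*(r - 1)*(r + 7), (r - 1)*(r + 7)^2) = r^2 + 6*r - 7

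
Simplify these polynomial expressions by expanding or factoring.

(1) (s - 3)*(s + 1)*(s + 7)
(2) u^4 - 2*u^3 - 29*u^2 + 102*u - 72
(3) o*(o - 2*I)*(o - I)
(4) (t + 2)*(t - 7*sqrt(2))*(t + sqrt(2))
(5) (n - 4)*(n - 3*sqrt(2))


(1) = s^3 + 5*s^2 - 17*s - 21
(2) = (u - 4)*(u - 3)*(u - 1)*(u + 6)
(3) = o^3 - 3*I*o^2 - 2*o
(4) = t^3 - 6*sqrt(2)*t^2 + 2*t^2 - 12*sqrt(2)*t - 14*t - 28
(5) = n^2 - 3*sqrt(2)*n - 4*n + 12*sqrt(2)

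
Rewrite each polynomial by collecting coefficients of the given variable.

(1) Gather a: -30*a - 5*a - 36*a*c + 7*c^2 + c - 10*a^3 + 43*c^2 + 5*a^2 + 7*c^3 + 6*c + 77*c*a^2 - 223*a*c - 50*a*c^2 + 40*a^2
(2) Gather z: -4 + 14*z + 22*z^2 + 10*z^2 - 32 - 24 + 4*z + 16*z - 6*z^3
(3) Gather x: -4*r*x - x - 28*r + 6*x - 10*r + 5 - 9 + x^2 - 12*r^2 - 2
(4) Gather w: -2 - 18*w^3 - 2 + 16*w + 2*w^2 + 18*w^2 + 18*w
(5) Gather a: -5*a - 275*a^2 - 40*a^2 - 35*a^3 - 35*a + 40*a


(1) = -10*a^3 + a^2*(77*c + 45) + a*(-50*c^2 - 259*c - 35) + 7*c^3 + 50*c^2 + 7*c
(2) = -6*z^3 + 32*z^2 + 34*z - 60
(3) = -12*r^2 - 38*r + x^2 + x*(5 - 4*r) - 6
(4) = -18*w^3 + 20*w^2 + 34*w - 4
(5) = -35*a^3 - 315*a^2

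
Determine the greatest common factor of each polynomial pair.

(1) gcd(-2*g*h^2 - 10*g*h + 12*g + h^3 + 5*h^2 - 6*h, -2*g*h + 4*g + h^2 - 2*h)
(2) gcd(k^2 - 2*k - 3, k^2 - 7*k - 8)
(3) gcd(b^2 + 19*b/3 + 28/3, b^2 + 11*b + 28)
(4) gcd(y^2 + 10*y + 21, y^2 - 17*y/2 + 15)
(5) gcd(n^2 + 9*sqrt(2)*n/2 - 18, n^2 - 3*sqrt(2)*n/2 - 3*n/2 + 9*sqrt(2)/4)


(1) = gcd((-2*g + h)*(h - 1)*(h + 6), (-2*g + h)*(h - 2)) = 2*g - h
(2) = k + 1
(3) = gcd((b + 7/3)*(b + 4), (b + 4)*(b + 7)) = b + 4
(4) = 1
(5) = gcd((n - 3*sqrt(2)/2)*(n + 6*sqrt(2)), (n - 3/2)*(n - 3*sqrt(2)/2)) = n - 3*sqrt(2)/2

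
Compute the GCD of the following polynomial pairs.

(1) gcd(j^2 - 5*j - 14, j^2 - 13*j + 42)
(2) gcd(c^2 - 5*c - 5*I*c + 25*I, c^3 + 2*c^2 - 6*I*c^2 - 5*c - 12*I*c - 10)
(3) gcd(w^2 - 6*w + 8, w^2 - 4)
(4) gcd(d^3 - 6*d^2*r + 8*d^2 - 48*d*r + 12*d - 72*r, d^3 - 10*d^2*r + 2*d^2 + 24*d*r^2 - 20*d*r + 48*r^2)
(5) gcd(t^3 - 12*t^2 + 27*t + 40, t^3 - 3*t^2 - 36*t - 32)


(1) = gcd((j - 7)*(j + 2), (j - 7)*(j - 6)) = j - 7
(2) = gcd((c - 5)*(c - 5*I), (c + 2)*(c - 5*I)*(c - I)) = c - 5*I
(3) = w - 2
(4) = -d^2 + 6*d*r - 2*d + 12*r
(5) = gcd((t - 8)*(t - 5)*(t + 1), (t - 8)*(t + 1)*(t + 4)) = t^2 - 7*t - 8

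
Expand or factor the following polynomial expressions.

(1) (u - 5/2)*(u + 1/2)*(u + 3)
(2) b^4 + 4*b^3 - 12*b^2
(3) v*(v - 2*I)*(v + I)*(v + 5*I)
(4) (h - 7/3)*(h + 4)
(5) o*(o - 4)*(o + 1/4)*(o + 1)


(1) = u^3 + u^2 - 29*u/4 - 15/4
(2) = b^2*(b - 2)*(b + 6)
(3) = v^4 + 4*I*v^3 + 7*v^2 + 10*I*v
(4) = h^2 + 5*h/3 - 28/3
(5) = o^4 - 11*o^3/4 - 19*o^2/4 - o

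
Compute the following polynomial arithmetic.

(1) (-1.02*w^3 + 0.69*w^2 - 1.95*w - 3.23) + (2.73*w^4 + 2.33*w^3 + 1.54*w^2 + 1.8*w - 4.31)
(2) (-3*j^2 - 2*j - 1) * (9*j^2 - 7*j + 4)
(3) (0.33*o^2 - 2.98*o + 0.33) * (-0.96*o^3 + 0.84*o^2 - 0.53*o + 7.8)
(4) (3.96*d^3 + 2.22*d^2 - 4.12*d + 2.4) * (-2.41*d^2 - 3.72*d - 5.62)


(1) = 2.73*w^4 + 1.31*w^3 + 2.23*w^2 - 0.15*w - 7.54
(2) = -27*j^4 + 3*j^3 - 7*j^2 - j - 4
(3) = -0.3168*o^5 + 3.138*o^4 - 2.9949*o^3 + 4.4306*o^2 - 23.4189*o + 2.574
(4) = -9.5436*d^5 - 20.0814*d^4 - 20.5844*d^3 - 2.934*d^2 + 14.2264*d - 13.488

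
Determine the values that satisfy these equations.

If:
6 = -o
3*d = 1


Then:
d = 1/3
o = -6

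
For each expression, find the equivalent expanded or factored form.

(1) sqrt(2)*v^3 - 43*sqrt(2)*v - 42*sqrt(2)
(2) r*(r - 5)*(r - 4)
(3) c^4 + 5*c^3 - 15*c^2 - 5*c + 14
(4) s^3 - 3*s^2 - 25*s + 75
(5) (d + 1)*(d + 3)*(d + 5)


(1) = (v - 7)*(v + 6)*(sqrt(2)*v + sqrt(2))
(2) = r^3 - 9*r^2 + 20*r
(3) = (c - 2)*(c - 1)*(c + 1)*(c + 7)
(4) = (s - 5)*(s - 3)*(s + 5)
(5) = d^3 + 9*d^2 + 23*d + 15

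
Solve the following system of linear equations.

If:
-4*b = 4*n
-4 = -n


Then:
b = -4
n = 4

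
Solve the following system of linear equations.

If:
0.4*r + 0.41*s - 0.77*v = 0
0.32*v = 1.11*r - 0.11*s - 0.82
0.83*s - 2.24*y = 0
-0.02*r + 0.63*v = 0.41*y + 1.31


Then:
r = 2.00
s = 3.80
v = 3.06
y = 1.41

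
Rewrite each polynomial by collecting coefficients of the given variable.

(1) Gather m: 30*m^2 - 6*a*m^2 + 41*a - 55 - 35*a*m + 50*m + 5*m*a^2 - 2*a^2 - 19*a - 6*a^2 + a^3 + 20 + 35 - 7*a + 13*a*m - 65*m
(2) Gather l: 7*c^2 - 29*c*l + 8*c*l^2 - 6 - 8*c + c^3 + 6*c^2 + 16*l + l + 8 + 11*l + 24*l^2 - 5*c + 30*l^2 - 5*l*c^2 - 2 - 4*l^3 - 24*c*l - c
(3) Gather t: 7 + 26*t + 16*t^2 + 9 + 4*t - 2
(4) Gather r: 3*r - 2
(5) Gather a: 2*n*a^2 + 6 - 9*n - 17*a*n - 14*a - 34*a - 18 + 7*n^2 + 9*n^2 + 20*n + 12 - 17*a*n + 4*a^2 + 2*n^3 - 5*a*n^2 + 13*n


(1) = a^3 - 8*a^2 + 15*a + m^2*(30 - 6*a) + m*(5*a^2 - 22*a - 15)
(2) = c^3 + 13*c^2 - 14*c - 4*l^3 + l^2*(8*c + 54) + l*(-5*c^2 - 53*c + 28)
(3) = 16*t^2 + 30*t + 14
(4) = 3*r - 2
(5) = a^2*(2*n + 4) + a*(-5*n^2 - 34*n - 48) + 2*n^3 + 16*n^2 + 24*n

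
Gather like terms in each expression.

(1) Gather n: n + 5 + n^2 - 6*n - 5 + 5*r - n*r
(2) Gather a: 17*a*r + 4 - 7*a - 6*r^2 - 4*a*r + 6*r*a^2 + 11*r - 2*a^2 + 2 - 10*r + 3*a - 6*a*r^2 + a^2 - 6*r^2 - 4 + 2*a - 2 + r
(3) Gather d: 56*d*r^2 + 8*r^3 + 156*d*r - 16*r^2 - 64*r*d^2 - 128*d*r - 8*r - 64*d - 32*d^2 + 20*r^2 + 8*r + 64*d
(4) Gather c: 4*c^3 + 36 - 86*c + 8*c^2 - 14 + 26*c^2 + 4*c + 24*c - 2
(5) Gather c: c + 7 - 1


(1) = n^2 + n*(-r - 5) + 5*r
(2) = a^2*(6*r - 1) + a*(-6*r^2 + 13*r - 2) - 12*r^2 + 2*r
(3) = d^2*(-64*r - 32) + d*(56*r^2 + 28*r) + 8*r^3 + 4*r^2
(4) = 4*c^3 + 34*c^2 - 58*c + 20
(5) = c + 6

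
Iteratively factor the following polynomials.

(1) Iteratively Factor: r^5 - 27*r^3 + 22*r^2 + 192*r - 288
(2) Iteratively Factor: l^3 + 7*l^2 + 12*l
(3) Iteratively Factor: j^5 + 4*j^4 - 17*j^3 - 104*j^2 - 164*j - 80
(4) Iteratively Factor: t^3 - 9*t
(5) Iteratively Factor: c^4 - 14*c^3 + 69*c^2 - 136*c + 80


(1) = (r + 4)*(r^4 - 4*r^3 - 11*r^2 + 66*r - 72) = (r + 4)^2*(r^3 - 8*r^2 + 21*r - 18) = (r - 3)*(r + 4)^2*(r^2 - 5*r + 6) = (r - 3)*(r - 2)*(r + 4)^2*(r - 3)
(2) = (l + 3)*(l^2 + 4*l) = l*(l + 3)*(l + 4)
(3) = (j + 4)*(j^4 - 17*j^2 - 36*j - 20) = (j - 5)*(j + 4)*(j^3 + 5*j^2 + 8*j + 4) = (j - 5)*(j + 1)*(j + 4)*(j^2 + 4*j + 4) = (j - 5)*(j + 1)*(j + 2)*(j + 4)*(j + 2)
(4) = (t - 3)*(t^2 + 3*t) = t*(t - 3)*(t + 3)
(5) = (c - 1)*(c^3 - 13*c^2 + 56*c - 80) = (c - 4)*(c - 1)*(c^2 - 9*c + 20) = (c - 4)^2*(c - 1)*(c - 5)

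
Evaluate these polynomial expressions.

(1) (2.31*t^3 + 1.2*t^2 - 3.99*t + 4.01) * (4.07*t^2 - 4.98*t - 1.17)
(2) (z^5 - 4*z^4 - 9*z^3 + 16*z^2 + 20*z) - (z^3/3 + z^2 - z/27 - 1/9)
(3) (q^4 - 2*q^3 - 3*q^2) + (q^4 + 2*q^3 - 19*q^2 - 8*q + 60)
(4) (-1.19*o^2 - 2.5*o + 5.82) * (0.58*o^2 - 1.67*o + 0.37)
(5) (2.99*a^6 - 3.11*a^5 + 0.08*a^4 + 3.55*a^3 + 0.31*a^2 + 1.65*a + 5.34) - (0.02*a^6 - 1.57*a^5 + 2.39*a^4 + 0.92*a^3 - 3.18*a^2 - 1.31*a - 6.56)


(1) = 9.4017*t^5 - 6.6198*t^4 - 24.918*t^3 + 34.7869*t^2 - 15.3015*t - 4.6917
(2) = z^5 - 4*z^4 - 28*z^3/3 + 15*z^2 + 541*z/27 + 1/9
(3) = 2*q^4 - 22*q^2 - 8*q + 60
(4) = -0.6902*o^4 + 0.5373*o^3 + 7.1103*o^2 - 10.6444*o + 2.1534
(5) = 2.97*a^6 - 1.54*a^5 - 2.31*a^4 + 2.63*a^3 + 3.49*a^2 + 2.96*a + 11.9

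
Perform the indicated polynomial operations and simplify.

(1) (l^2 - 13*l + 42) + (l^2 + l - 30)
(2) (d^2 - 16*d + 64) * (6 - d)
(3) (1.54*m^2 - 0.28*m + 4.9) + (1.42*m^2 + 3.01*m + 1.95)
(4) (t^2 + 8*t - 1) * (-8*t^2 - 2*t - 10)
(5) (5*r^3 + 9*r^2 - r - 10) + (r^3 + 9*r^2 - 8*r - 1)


(1) = 2*l^2 - 12*l + 12
(2) = -d^3 + 22*d^2 - 160*d + 384
(3) = 2.96*m^2 + 2.73*m + 6.85
(4) = -8*t^4 - 66*t^3 - 18*t^2 - 78*t + 10
(5) = 6*r^3 + 18*r^2 - 9*r - 11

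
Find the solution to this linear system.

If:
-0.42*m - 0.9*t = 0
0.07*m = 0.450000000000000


Then:
m = 6.43
t = -3.00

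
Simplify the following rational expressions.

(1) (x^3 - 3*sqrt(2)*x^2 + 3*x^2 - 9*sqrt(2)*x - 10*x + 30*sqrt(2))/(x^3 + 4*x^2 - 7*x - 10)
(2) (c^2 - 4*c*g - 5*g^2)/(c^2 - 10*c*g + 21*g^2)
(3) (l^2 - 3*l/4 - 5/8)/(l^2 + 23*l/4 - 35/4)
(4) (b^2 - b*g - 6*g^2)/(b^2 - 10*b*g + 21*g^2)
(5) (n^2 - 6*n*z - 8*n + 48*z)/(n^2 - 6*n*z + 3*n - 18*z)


(1) = (x - 3*sqrt(2))/(x + 1)
(2) = (c^2 - 4*c*g - 5*g^2)/(c^2 - 10*c*g + 21*g^2)
(3) = (2*l + 1)/(2*l + 14)
(4) = (b + 2*g)/(b - 7*g)
(5) = (n - 8)/(n + 3)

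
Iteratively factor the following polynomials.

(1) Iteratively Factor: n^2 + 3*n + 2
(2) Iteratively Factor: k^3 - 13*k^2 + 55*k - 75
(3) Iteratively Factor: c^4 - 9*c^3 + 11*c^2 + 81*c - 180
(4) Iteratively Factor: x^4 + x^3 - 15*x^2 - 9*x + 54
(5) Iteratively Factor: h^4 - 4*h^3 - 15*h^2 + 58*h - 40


(1) = (n + 1)*(n + 2)
(2) = (k - 5)*(k^2 - 8*k + 15) = (k - 5)^2*(k - 3)
(3) = (c - 5)*(c^3 - 4*c^2 - 9*c + 36) = (c - 5)*(c - 3)*(c^2 - c - 12) = (c - 5)*(c - 4)*(c - 3)*(c + 3)
(4) = (x + 3)*(x^3 - 2*x^2 - 9*x + 18) = (x + 3)^2*(x^2 - 5*x + 6) = (x - 3)*(x + 3)^2*(x - 2)
(5) = (h + 4)*(h^3 - 8*h^2 + 17*h - 10) = (h - 5)*(h + 4)*(h^2 - 3*h + 2) = (h - 5)*(h - 2)*(h + 4)*(h - 1)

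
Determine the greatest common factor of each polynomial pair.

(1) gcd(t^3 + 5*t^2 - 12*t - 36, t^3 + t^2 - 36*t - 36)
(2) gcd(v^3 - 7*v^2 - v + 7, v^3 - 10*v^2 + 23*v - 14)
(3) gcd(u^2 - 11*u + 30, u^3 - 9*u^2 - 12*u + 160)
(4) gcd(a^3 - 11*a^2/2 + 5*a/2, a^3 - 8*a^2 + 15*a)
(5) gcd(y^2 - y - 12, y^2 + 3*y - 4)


(1) = gcd((t - 3)*(t + 2)*(t + 6), (t - 6)*(t + 1)*(t + 6)) = t + 6
(2) = v^2 - 8*v + 7
(3) = u - 5
(4) = gcd(a*(a - 5)*(a - 1/2), a*(a - 5)*(a - 3)) = a^2 - 5*a
(5) = gcd((y - 4)*(y + 3), (y - 1)*(y + 4)) = 1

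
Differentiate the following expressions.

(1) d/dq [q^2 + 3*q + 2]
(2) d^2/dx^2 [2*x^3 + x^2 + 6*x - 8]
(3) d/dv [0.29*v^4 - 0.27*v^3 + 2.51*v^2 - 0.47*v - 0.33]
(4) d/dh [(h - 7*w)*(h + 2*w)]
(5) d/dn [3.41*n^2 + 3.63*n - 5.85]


(1) = 2*q + 3
(2) = 12*x + 2
(3) = 1.16*v^3 - 0.81*v^2 + 5.02*v - 0.47
(4) = 2*h - 5*w
(5) = 6.82*n + 3.63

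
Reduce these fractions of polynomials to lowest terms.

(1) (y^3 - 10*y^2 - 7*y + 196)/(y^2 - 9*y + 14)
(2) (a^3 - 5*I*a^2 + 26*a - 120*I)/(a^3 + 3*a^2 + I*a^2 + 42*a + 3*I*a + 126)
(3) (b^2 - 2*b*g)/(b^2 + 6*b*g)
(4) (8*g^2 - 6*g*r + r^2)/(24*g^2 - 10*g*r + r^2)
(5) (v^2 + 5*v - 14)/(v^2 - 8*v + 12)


(1) = (y^2 - 3*y - 28)/(y - 2)
(2) = (a^2 + I*a + 20)/(a^2 + a*(3 + 7*I) + 21*I)
(3) = (b - 2*g)/(b + 6*g)
(4) = (-2*g + r)/(-6*g + r)
(5) = (v + 7)/(v - 6)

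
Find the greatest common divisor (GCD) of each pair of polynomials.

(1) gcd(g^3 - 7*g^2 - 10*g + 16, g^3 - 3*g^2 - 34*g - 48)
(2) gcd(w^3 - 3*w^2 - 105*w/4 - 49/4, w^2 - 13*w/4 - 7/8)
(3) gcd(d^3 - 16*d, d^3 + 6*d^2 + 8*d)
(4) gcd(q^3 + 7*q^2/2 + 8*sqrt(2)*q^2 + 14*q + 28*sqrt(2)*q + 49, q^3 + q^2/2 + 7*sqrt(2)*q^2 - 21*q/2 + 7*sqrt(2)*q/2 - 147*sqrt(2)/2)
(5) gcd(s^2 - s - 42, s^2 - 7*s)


(1) = gcd((g - 8)*(g - 1)*(g + 2), (g - 8)*(g + 2)*(g + 3)) = g^2 - 6*g - 16
(2) = gcd((w - 7)*(w + 1/2)*(w + 7/2), (w - 7/2)*(w + 1/4)) = 1
(3) = d^2 + 4*d
(4) = q^2 + q*(7/2 + 7*sqrt(2)) + 49*sqrt(2)/2
(5) = gcd((s - 7)*(s + 6), s*(s - 7)) = s - 7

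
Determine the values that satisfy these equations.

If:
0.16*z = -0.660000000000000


Then:
z = -4.12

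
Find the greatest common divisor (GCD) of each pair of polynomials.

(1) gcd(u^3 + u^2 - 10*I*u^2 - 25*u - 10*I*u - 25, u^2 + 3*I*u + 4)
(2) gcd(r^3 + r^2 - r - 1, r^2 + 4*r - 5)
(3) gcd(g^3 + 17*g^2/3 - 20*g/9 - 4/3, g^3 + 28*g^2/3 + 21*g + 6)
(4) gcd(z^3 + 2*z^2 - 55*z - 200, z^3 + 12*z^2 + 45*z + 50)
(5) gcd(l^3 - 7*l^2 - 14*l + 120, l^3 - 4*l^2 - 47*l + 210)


(1) = gcd((u + 1)*(u - 5*I)^2, (u - I)*(u + 4*I)) = 1
(2) = gcd((r - 1)*(r + 1)^2, (r - 1)*(r + 5)) = r - 1
(3) = gcd((g - 2/3)*(g + 1/3)*(g + 6), (g + 1/3)*(g + 3)*(g + 6)) = g^2 + 19*g/3 + 2
(4) = gcd((z - 8)*(z + 5)^2, (z + 2)*(z + 5)^2) = z^2 + 10*z + 25
(5) = gcd((l - 6)*(l - 5)*(l + 4), (l - 6)*(l - 5)*(l + 7)) = l^2 - 11*l + 30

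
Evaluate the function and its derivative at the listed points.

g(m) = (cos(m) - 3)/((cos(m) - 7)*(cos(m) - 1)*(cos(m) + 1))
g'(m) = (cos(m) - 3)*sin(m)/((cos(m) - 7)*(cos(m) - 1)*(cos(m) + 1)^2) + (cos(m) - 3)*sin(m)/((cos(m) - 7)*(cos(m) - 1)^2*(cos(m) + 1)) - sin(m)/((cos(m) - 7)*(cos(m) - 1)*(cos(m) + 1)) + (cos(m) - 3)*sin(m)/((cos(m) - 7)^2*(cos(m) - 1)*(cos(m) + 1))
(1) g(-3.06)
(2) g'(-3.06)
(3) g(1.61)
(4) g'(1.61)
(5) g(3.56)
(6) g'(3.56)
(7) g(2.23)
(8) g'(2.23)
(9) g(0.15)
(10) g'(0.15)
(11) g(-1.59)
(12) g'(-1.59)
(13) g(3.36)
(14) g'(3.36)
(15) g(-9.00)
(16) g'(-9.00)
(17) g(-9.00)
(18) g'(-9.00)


(1) = -75.24
(2) = 1840.97
(3) = -0.43
(4) = -0.11
(5) = -3.00
(6) = 13.63
(7) = -0.76
(8) = -1.26
(9) = -14.98
(10) = 197.52
(11) = -0.43
(12) = 0.10
(13) = -10.62
(14) = 95.97
(15) = -2.91
(16) = 13.03
(17) = -2.91
(18) = 13.03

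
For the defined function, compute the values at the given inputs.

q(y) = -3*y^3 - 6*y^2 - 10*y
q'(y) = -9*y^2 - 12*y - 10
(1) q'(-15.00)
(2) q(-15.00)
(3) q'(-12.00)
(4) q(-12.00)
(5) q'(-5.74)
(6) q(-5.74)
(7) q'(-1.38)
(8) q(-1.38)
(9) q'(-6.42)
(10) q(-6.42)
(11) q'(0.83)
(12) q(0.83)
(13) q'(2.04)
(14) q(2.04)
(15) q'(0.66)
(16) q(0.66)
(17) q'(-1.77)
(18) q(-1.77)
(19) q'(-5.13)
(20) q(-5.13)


(1) = -1855.00
(2) = 8925.00
(3) = -1162.00
(4) = 4440.00
(5) = -237.65
(6) = 427.07
(7) = -10.58
(8) = 10.26
(9) = -303.91
(10) = 610.73
(11) = -26.16
(12) = -14.15
(13) = -71.93
(14) = -70.84
(15) = -21.84
(16) = -10.08
(17) = -16.96
(18) = 15.54
(19) = -185.29
(20) = 298.42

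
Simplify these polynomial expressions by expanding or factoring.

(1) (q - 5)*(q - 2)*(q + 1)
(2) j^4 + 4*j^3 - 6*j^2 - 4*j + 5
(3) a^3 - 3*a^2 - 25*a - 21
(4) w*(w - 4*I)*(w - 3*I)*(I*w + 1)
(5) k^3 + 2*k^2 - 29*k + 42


(1) = q^3 - 6*q^2 + 3*q + 10
(2) = (j - 1)^2*(j + 1)*(j + 5)
(3) = (a - 7)*(a + 1)*(a + 3)
(4) = I*w^4 + 8*w^3 - 19*I*w^2 - 12*w
(5) = (k - 3)*(k - 2)*(k + 7)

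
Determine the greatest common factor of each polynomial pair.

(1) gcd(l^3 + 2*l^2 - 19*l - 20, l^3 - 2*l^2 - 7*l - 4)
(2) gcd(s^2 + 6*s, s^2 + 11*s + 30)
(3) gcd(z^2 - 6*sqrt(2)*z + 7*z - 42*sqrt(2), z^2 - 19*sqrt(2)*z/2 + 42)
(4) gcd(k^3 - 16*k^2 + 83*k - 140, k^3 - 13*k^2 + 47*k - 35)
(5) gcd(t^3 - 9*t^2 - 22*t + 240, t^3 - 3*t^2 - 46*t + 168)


(1) = l^2 - 3*l - 4
(2) = gcd(s*(s + 6), (s + 5)*(s + 6)) = s + 6
(3) = z - 6*sqrt(2)
(4) = gcd((k - 7)*(k - 5)*(k - 4), (k - 7)*(k - 5)*(k - 1)) = k^2 - 12*k + 35
(5) = t - 6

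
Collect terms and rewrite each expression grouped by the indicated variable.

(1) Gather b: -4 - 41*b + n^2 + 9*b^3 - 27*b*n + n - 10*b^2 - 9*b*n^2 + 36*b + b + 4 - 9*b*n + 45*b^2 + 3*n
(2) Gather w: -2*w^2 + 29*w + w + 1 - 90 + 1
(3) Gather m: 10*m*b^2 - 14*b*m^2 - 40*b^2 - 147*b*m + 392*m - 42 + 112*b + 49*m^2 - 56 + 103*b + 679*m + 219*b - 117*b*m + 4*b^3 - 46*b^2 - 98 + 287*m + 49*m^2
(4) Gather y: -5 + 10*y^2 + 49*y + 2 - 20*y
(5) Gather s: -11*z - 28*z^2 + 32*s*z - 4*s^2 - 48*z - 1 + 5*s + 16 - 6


(1) = 9*b^3 + 35*b^2 + b*(-9*n^2 - 36*n - 4) + n^2 + 4*n
(2) = -2*w^2 + 30*w - 88
(3) = 4*b^3 - 86*b^2 + 434*b + m^2*(98 - 14*b) + m*(10*b^2 - 264*b + 1358) - 196
(4) = 10*y^2 + 29*y - 3
(5) = -4*s^2 + s*(32*z + 5) - 28*z^2 - 59*z + 9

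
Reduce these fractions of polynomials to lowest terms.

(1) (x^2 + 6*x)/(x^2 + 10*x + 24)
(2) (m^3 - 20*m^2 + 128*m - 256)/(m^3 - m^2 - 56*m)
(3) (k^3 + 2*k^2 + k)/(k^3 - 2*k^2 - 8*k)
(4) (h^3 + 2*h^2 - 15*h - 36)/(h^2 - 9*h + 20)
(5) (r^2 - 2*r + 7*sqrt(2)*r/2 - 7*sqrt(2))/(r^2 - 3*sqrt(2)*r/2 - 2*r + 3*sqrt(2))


(1) = x/(x + 4)
(2) = (m^2 - 12*m + 32)/(m^2 + 7*m)
(3) = (k^2 + 2*k + 1)/(k^2 - 2*k - 8)
(4) = (h^2 + 6*h + 9)/(h - 5)
(5) = (4*r + 14*sqrt(2))/(4*r - 6*sqrt(2))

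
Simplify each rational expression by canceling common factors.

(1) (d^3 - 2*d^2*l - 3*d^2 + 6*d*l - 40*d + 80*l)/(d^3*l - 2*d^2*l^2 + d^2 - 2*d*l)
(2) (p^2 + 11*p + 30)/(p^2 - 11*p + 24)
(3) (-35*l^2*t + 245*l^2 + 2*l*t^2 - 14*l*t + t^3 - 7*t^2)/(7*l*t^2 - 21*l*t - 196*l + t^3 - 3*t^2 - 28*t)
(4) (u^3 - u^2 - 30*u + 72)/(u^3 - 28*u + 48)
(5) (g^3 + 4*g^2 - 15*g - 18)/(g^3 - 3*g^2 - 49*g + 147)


(1) = (d^2 - 3*d - 40)/(d^2*l + d)
(2) = (p^2 + 11*p + 30)/(p^2 - 11*p + 24)
(3) = (-5*l + t)/(t + 4)
(4) = (u - 3)/(u - 2)
(5) = (g^2 + 7*g + 6)/(g^2 - 49)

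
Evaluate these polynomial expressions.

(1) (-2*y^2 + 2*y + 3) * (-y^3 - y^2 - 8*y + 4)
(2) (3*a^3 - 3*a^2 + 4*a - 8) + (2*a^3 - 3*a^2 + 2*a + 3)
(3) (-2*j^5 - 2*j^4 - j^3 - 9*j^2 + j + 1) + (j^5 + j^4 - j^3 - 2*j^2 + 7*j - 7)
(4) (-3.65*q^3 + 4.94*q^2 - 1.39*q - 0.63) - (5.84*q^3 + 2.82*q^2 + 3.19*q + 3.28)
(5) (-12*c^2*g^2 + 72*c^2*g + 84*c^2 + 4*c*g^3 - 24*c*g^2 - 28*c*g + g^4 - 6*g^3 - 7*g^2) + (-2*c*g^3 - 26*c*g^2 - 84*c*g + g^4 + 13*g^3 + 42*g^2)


(1) = 2*y^5 + 11*y^3 - 27*y^2 - 16*y + 12
(2) = 5*a^3 - 6*a^2 + 6*a - 5
(3) = -j^5 - j^4 - 2*j^3 - 11*j^2 + 8*j - 6
(4) = -9.49*q^3 + 2.12*q^2 - 4.58*q - 3.91
(5) = -12*c^2*g^2 + 72*c^2*g + 84*c^2 + 2*c*g^3 - 50*c*g^2 - 112*c*g + 2*g^4 + 7*g^3 + 35*g^2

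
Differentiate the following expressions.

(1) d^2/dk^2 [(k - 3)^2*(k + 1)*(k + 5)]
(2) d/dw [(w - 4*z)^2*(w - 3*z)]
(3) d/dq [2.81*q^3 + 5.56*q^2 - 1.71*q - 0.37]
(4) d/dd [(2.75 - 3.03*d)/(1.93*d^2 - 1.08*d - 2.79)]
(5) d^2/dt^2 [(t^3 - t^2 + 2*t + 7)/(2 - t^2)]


(1) = 12*k^2 - 44
(2) = (w - 4*z)*(3*w - 10*z)
(3) = 8.43*q^2 + 11.12*q - 1.71
(4) = (5.8479*d^2 - 10.615*d + 11.4237)/(3.7249*d^4 - 4.1688*d^3 - 9.603*d^2 + 6.0264*d + 7.7841)
(5) = 2*(-4*t^3 - 15*t^2 - 24*t - 10)/(t^6 - 6*t^4 + 12*t^2 - 8)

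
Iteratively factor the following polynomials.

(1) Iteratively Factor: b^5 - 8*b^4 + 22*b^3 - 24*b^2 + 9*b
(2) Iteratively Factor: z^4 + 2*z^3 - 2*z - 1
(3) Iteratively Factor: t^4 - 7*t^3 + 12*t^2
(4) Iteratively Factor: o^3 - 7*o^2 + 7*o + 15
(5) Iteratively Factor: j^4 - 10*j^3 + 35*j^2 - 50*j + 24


(1) = (b)*(b^4 - 8*b^3 + 22*b^2 - 24*b + 9) = b*(b - 3)*(b^3 - 5*b^2 + 7*b - 3) = b*(b - 3)^2*(b^2 - 2*b + 1) = b*(b - 3)^2*(b - 1)*(b - 1)
(2) = (z + 1)*(z^3 + z^2 - z - 1) = (z + 1)^2*(z^2 - 1) = (z - 1)*(z + 1)^2*(z + 1)
(3) = (t - 3)*(t^3 - 4*t^2) = t*(t - 3)*(t^2 - 4*t) = t^2*(t - 3)*(t - 4)
(4) = (o - 3)*(o^2 - 4*o - 5) = (o - 3)*(o + 1)*(o - 5)
(5) = (j - 1)*(j^3 - 9*j^2 + 26*j - 24) = (j - 2)*(j - 1)*(j^2 - 7*j + 12) = (j - 4)*(j - 2)*(j - 1)*(j - 3)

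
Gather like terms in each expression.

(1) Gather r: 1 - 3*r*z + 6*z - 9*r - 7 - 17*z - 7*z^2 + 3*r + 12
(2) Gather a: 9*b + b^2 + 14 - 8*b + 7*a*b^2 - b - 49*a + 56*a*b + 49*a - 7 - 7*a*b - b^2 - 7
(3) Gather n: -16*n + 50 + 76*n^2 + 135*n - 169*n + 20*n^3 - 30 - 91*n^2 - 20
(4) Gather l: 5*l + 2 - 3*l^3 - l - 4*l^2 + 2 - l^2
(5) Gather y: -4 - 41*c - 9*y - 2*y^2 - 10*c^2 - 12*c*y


(1) = r*(-3*z - 6) - 7*z^2 - 11*z + 6
(2) = a*(7*b^2 + 49*b)
(3) = 20*n^3 - 15*n^2 - 50*n
(4) = -3*l^3 - 5*l^2 + 4*l + 4
(5) = -10*c^2 - 41*c - 2*y^2 + y*(-12*c - 9) - 4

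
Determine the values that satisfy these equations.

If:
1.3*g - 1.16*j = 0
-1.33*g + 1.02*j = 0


Then:
g = 0.00
j = 0.00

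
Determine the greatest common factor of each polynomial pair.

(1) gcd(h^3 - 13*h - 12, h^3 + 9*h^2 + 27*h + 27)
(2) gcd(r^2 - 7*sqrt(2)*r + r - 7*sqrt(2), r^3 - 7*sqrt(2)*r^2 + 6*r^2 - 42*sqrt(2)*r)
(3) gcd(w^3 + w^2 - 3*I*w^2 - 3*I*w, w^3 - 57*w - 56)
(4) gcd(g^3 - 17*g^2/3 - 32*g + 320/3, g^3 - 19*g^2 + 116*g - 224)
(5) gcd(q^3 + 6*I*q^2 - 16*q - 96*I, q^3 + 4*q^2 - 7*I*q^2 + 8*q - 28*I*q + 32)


(1) = gcd((h - 4)*(h + 1)*(h + 3), (h + 3)^3) = h + 3
(2) = gcd((r + 1)*(r - 7*sqrt(2)), r*(r + 6)*(r - 7*sqrt(2))) = r - 7*sqrt(2)
(3) = gcd(w*(w + 1)*(w - 3*I), (w - 8)*(w + 1)*(w + 7)) = w + 1
(4) = gcd((g - 8)*(g - 8/3)*(g + 5), (g - 8)*(g - 7)*(g - 4)) = g - 8
(5) = gcd((q - 4)*(q + 4)*(q + 6*I), (q + 4)*(q - 8*I)*(q + I)) = q + 4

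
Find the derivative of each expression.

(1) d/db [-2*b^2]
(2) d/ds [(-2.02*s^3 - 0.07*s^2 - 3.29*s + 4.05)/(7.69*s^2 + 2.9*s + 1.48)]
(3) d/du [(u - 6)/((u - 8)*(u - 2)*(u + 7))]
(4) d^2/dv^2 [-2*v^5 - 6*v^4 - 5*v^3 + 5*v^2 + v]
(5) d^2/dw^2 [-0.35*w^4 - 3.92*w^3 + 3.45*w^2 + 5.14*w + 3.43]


(1) = -4*b
(2) = (-15.5338*s^4 - 11.716*s^3 + 16.1283*s^2 - 62.4962*s - 16.6142)/(59.1361*s^4 + 44.602*s^3 + 31.1724*s^2 + 8.584*s + 2.1904)
(3) = (-2*u^3 + 21*u^2 - 36*u - 212)/(u^6 - 6*u^5 - 99*u^4 + 548*u^3 + 2244*u^2 - 12096*u + 12544)
(4) = -40*v^3 - 72*v^2 - 30*v + 10
(5) = -4.2*w^2 - 23.52*w + 6.9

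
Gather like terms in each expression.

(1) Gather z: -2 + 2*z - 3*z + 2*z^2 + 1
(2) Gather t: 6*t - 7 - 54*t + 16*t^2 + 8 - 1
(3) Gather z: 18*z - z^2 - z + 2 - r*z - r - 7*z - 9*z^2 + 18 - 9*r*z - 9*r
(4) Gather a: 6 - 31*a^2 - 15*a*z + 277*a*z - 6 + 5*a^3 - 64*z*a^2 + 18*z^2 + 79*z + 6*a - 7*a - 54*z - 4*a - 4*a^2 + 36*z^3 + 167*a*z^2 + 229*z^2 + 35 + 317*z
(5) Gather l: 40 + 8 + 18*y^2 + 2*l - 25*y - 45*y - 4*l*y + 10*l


(1) = 2*z^2 - z - 1
(2) = 16*t^2 - 48*t
(3) = -10*r - 10*z^2 + z*(10 - 10*r) + 20
(4) = 5*a^3 + a^2*(-64*z - 35) + a*(167*z^2 + 262*z - 5) + 36*z^3 + 247*z^2 + 342*z + 35
(5) = l*(12 - 4*y) + 18*y^2 - 70*y + 48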